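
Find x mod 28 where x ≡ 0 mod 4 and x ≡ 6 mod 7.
M = 4 × 7 = 28. M₁ = 7, y₁ ≡ 3 mod 4. M₂ = 4, y₂ ≡ 2 mod 7. x = 0×7×3 + 6×4×2 ≡ 20 mod 28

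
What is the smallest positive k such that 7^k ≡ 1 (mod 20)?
Powers of 7 mod 20: 7^1≡7, 7^2≡9, 7^3≡3, 7^4≡1. ord_20(7) = 4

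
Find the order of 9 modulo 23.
Powers of 9 mod 23: 9^1≡9, 9^2≡12, 9^3≡16, 9^4≡6, 9^5≡8, 9^6≡3, 9^7≡4, 9^8≡13, 9^9≡2, 9^10≡18, 9^11≡1. Order = 11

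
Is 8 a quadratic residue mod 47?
By Euler's criterion: 8^{23} ≡ 1 mod 47. Since this equals 1, 8 is a QR.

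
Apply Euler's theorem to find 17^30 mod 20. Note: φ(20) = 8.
By Euler: 17^{8} ≡ 1 mod 20 since gcd(17, 20) = 1. 30 = 3×8 + 6. So 17^{30} ≡ 17^{6} ≡ 9 mod 20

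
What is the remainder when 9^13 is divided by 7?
Using Fermat: 9^{6} ≡ 1 mod 7. 13 ≡ 1 mod 6. So 9^{13} ≡ 9^{1} ≡ 2 mod 7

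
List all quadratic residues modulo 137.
Squares in Z_137*: {1, 2, 4, 7, 8, 9, 11, 14, 15, 16, 17, 18, 19, 22, 25, 28, 30, 32, 34, 36, 37, 38, 39, 44, 49, 50, 56, 59, 60, 61, 63, 64, 65, 68, 69, 72, 73, 74, 76, 77, 78, 81, 87, 88, 93, 98, 99, 100, 101, 103, 105, 107, 109, 112, 115, 118, 119, 120, 121, 122, 123, 126, 128, 129, 130, 133, 135, 136}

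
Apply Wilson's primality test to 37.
(36)! mod 37 = 36. Since 36 ≡ -1 mod 37, 37 is prime.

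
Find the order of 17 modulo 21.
Powers of 17 mod 21: 17^1≡17, 17^2≡16, 17^3≡20, 17^4≡4, 17^5≡5, 17^6≡1. ord_21(17) = 6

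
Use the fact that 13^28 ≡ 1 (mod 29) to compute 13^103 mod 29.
By Fermat: 13^{28} ≡ 1 (mod 29). 103 = 3×28 + 19. So 13^{103} ≡ 13^{19} ≡ 6 (mod 29)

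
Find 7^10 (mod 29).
By repeated squaring (mod 29): 7^{1}≡7, 7^{2}≡20, 7^{4}≡23, 7^{8}≡7. Then 7^{10} = 7^{8+2} ≡ 7 × 20 ≡ 24 (mod 29)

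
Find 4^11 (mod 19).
By repeated squaring (mod 19): 4^{1}≡4, 4^{2}≡16, 4^{4}≡9, 4^{8}≡5. Then 4^{11} = 4^{8+2+1} ≡ 5 × 16 × 4 ≡ 16 (mod 19)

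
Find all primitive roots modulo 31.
There are φ(30) = 8 primitive roots mod 31: {3, 11, 12, 13, 17, 21, 22, 24}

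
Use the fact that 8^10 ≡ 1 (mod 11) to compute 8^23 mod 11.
By Fermat: 8^{10} ≡ 1 (mod 11). 23 = 2×10 + 3. So 8^{23} ≡ 8^{3} ≡ 6 (mod 11)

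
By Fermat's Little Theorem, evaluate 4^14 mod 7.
By Fermat: 4^{6} ≡ 1 (mod 7). 14 = 2×6 + 2. So 4^{14} ≡ 4^{2} ≡ 2 (mod 7)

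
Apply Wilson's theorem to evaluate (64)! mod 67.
(66)! = (64)! × (65) × (66) ≡ -1 mod 67. So (64)! ≡ -1 × [(66)(65)]^(-1) ≡ 33 mod 67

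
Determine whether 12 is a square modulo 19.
By Euler's criterion: 12^{9} ≡ 18 (mod 19). Since this equals -1 (≡ 18), 12 is not a QR.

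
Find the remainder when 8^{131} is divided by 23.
By Fermat: 8^{22} ≡ 1 (mod 23). 131 = 5×22 + 21. So 8^{131} ≡ 8^{21} ≡ 3 (mod 23)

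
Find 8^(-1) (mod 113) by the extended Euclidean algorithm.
Extended GCD: 8(-14) + 113(1) = 1. So 8^(-1) ≡ -14 ≡ 99 (mod 113). Verify: 8 × 99 = 792 ≡ 1 (mod 113)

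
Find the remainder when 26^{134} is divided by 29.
By Fermat: 26^{28} ≡ 1 mod 29. 134 = 4×28 + 22. So 26^{134} ≡ 26^{22} ≡ 22 mod 29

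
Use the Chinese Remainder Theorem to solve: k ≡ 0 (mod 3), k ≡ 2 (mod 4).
M = 3 × 4 = 12. M₁ = 4, y₁ ≡ 1 (mod 3). M₂ = 3, y₂ ≡ 3 (mod 4). k = 0×4×1 + 2×3×3 ≡ 6 (mod 12)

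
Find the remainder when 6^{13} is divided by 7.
By Fermat: 6^{6} ≡ 1 (mod 7). 13 = 2×6 + 1. So 6^{13} ≡ 6^{1} ≡ 6 (mod 7)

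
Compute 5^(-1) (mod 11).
Since 11 is prime, by Fermat 5^(-1) ≡ 5^{9} ≡ 9 (mod 11). Verify: 5 × 9 = 45 ≡ 1 (mod 11)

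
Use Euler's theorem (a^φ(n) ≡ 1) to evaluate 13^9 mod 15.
By Euler: 13^{8} ≡ 1 mod 15 since gcd(13, 15) = 1. 9 = 1×8 + 1. So 13^{9} ≡ 13^{1} ≡ 13 mod 15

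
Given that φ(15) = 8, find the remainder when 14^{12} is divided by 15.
By Euler: 14^{8} ≡ 1 mod 15 since gcd(14, 15) = 1. 12 = 1×8 + 4. So 14^{12} ≡ 14^{4} ≡ 1 mod 15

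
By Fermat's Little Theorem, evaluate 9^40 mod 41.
By Fermat's Little Theorem, 9^{40} ≡ 1 mod 41 since 41 is prime and gcd(9, 41) = 1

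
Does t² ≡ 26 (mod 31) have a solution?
By Euler's criterion: 26^{15} ≡ 30 (mod 31). Since this equals -1 (≡ 30), 26 is not a QR.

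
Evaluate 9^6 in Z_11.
By repeated squaring (mod 11): 9^{1}≡9, 9^{2}≡4, 9^{4}≡5. Then 9^{6} = 9^{4+2} ≡ 5 × 4 ≡ 9 (mod 11)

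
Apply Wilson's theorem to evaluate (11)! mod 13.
(12)! = (11)! × (12) ≡ -1 mod 13. So (11)! ≡ -1 × (12)^(-1) ≡ (-1)×(-1) = 1 mod 13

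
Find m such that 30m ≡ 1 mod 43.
Since 43 is prime, by Fermat 30^(-1) ≡ 30^{41} ≡ 33 mod 43. Verify: 30 × 33 = 990 ≡ 1 mod 43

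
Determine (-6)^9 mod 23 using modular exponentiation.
By repeated squaring mod 23: (-6)^{1}≡17, (-6)^{2}≡13, (-6)^{4}≡8, (-6)^{8}≡18. Then (-6)^{9} = (-6)^{8+1} ≡ 18 × 17 ≡ 7 mod 23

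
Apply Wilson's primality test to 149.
(148)! mod 149 = 148. Since 148 ≡ -1 mod 149, 149 is prime.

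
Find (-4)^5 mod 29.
By repeated squaring mod 29: (-4)^{1}≡25, (-4)^{2}≡16, (-4)^{4}≡24. Then (-4)^{5} = (-4)^{4+1} ≡ 24 × 25 ≡ 20 mod 29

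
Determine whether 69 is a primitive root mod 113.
69^{8} ≡ 1 mod 113 and 8 < 112, so ord_113(69) = 8 ≠ 112 and 69 is not a primitive root.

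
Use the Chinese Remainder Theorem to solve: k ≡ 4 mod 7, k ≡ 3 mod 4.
M = 7 × 4 = 28. M₁ = 4, y₁ ≡ 2 mod 7. M₂ = 7, y₂ ≡ 3 mod 4. k = 4×4×2 + 3×7×3 ≡ 11 mod 28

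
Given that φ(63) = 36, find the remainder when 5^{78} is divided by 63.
By Euler: 5^{36} ≡ 1 mod 63 since gcd(5, 63) = 1. 78 = 2×36 + 6. So 5^{78} ≡ 5^{6} ≡ 1 mod 63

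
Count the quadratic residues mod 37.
The squaring map on Z_37* is 2-to-1, so there are (36)/2 = 18 QRs.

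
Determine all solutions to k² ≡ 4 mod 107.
The square roots of 4 mod 107 are 105 and 2. Verify: 105² = 11025 ≡ 4 mod 107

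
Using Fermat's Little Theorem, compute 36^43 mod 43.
By Fermat: 36^{42} ≡ 1 mod 43. So 36^{43} = 36^{42} · 36^{1} ≡ 36^{1} ≡ 36 mod 43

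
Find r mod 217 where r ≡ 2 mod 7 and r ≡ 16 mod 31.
M = 7 × 31 = 217. M₁ = 31, y₁ ≡ 5 mod 7. M₂ = 7, y₂ ≡ 9 mod 31. r = 2×31×5 + 16×7×9 ≡ 16 mod 217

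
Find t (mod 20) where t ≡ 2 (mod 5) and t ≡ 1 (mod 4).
M = 5 × 4 = 20. M₁ = 4, y₁ ≡ 4 (mod 5). M₂ = 5, y₂ ≡ 1 (mod 4). t = 2×4×4 + 1×5×1 ≡ 17 (mod 20)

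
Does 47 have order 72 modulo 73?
ord_73(47) divides 72. For each prime q|72: 47^{36}≡72, 47^{24}≡8, none ≡ 1. So 47 has order 72 and is a primitive root mod 73.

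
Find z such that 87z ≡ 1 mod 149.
Since 149 is prime, by Fermat 87^(-1) ≡ 87^{147} ≡ 12 mod 149. Verify: 87 × 12 = 1044 ≡ 1 mod 149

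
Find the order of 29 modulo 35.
Powers of 29 mod 35: 29^1≡29, 29^2≡1. So the order of 29 is 2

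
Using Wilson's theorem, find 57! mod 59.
(58)! = (57)! × (58) ≡ -1 mod 59. So (57)! ≡ -1 × (58)^(-1) ≡ (-1)×(-1) = 1 mod 59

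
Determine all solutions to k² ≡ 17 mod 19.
The square roots of 17 mod 19 are 6 and 13. Verify: 6² = 36 ≡ 17 mod 19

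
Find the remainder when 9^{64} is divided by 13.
By Fermat: 9^{12} ≡ 1 mod 13. 64 = 5×12 + 4. So 9^{64} ≡ 9^{4} ≡ 9 mod 13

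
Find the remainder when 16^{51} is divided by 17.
By Fermat: 16^{16} ≡ 1 mod 17. 51 = 3×16 + 3. So 16^{51} ≡ 16^{3} ≡ 16 mod 17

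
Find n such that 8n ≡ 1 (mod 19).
Since 19 is prime, by Fermat 8^(-1) ≡ 8^{17} ≡ 12 (mod 19). Verify: 8 × 12 = 96 ≡ 1 (mod 19)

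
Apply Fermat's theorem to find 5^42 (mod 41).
By Fermat: 5^{40} ≡ 1 (mod 41). So 5^{42} = 5^{40} · 5^{2} ≡ 5^{2} ≡ 25 (mod 41)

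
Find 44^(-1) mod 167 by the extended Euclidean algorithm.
Extended GCD: 44(19) + 167(-5) = 1. So 44^(-1) ≡ 19 mod 167. Verify: 44 × 19 = 836 ≡ 1 mod 167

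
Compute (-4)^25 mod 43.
By repeated squaring (mod 43): (-4)^{1}≡39, (-4)^{2}≡16, (-4)^{4}≡41, (-4)^{8}≡4, (-4)^{16}≡16. Then (-4)^{25} = (-4)^{16+8+1} ≡ 16 × 4 × 39 ≡ 2 (mod 43)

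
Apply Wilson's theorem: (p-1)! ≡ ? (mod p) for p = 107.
By Wilson's theorem, (106)! ≡ -1 ≡ 106 mod 107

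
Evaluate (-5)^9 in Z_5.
By repeated squaring mod 5: (-5)^{1}≡0, (-5)^{2}≡0, (-5)^{4}≡0, (-5)^{8}≡0. Then (-5)^{9} = (-5)^{8+1} ≡ 0 × 0 ≡ 0 mod 5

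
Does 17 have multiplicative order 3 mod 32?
Powers of 17 mod 32: 17^1≡17, 17^2≡1. Already 17^2≡1, so the order is 2 < 3. No, the actual order is 2.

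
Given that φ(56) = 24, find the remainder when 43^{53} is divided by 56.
By Euler: 43^{24} ≡ 1 mod 56 since gcd(43, 56) = 1. 53 = 2×24 + 5. So 43^{53} ≡ 43^{5} ≡ 43 mod 56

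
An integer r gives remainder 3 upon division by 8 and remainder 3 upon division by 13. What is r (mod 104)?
M = 8 × 13 = 104. M₁ = 13, y₁ ≡ 5 (mod 8). M₂ = 8, y₂ ≡ 5 (mod 13). r = 3×13×5 + 3×8×5 ≡ 3 (mod 104)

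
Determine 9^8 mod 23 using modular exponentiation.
By repeated squaring (mod 23): 9^{1}≡9, 9^{2}≡12, 9^{4}≡6, 9^{8}≡13. So 9^{8} ≡ 13 (mod 23)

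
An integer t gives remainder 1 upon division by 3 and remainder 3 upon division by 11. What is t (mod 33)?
M = 3 × 11 = 33. M₁ = 11, y₁ ≡ 2 (mod 3). M₂ = 3, y₂ ≡ 4 (mod 11). t = 1×11×2 + 3×3×4 ≡ 25 (mod 33)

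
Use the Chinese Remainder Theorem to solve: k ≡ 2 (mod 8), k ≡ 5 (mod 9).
M = 8 × 9 = 72. M₁ = 9, y₁ ≡ 1 (mod 8). M₂ = 8, y₂ ≡ 8 (mod 9). k = 2×9×1 + 5×8×8 ≡ 50 (mod 72)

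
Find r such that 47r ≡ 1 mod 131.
Since 131 is prime, by Fermat 47^(-1) ≡ 47^{129} ≡ 92 mod 131. Verify: 47 × 92 = 4324 ≡ 1 mod 131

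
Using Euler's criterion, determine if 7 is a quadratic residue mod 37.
By Euler's criterion: 7^{18} ≡ 1 mod 37. Since this equals 1, 7 is a QR.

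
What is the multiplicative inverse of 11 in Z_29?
Since 29 is prime, by Fermat 11^(-1) ≡ 11^{27} ≡ 8 mod 29. Verify: 11 × 8 = 88 ≡ 1 mod 29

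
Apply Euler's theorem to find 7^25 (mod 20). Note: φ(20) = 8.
By Euler: 7^{8} ≡ 1 (mod 20) since gcd(7, 20) = 1. 25 = 3×8 + 1. So 7^{25} ≡ 7^{1} ≡ 7 (mod 20)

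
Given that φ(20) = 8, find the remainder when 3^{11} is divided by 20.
By Euler: 3^{8} ≡ 1 (mod 20) since gcd(3, 20) = 1. 11 = 1×8 + 3. So 3^{11} ≡ 3^{3} ≡ 7 (mod 20)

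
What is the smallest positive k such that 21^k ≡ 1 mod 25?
Powers of 21 mod 25: 21^1≡21, 21^2≡16, 21^3≡11, 21^4≡6, 21^5≡1. So the order of 21 is 5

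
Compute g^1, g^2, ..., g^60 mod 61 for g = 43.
43^1, 43^2, ..., 43^{60} mod 61: [43, 19, 24, 56, 29, 27, 2, 25, 38, 48, 51, 58, 54, 4, 50, 15, 35, 41, 55, 47, 8, 39, 30, 9, 21, 49, 33, 16, 17, 60, 18, 42, 37, 5, 32, 34, 59, 36, 23, 13, 10, 3, 7, 57, 11, 46, 26, 20, 6, 14, 53, 22, 31, 52, 40, 12, 28, 45, 44, 1]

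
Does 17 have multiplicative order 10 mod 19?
Powers of 17 mod 19: 17^1≡17, 17^2≡4, 17^3≡11, 17^4≡16, 17^5≡6, 17^6≡7, 17^7≡5, 17^8≡9, 17^9≡1. Already 17^9≡1, so the order is 9 < 10. No, the actual order is 9.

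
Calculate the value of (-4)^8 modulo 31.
By repeated squaring mod 31: (-4)^{1}≡27, (-4)^{2}≡16, (-4)^{4}≡8, (-4)^{8}≡2. So (-4)^{8} ≡ 2 mod 31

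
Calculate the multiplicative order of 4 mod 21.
Powers of 4 mod 21: 4^1≡4, 4^2≡16, 4^3≡1. ord_21(4) = 3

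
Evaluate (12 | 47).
(12/47) = 12^{23} mod 47 = 1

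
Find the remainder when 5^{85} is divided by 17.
By Fermat: 5^{16} ≡ 1 mod 17. 85 = 5×16 + 5. So 5^{85} ≡ 5^{5} ≡ 14 mod 17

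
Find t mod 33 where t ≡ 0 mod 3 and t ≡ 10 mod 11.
M = 3 × 11 = 33. M₁ = 11, y₁ ≡ 2 mod 3. M₂ = 3, y₂ ≡ 4 mod 11. t = 0×11×2 + 10×3×4 ≡ 21 mod 33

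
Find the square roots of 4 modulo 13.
The square roots of 4 mod 13 are 11 and 2. Verify: 11² = 121 ≡ 4 (mod 13)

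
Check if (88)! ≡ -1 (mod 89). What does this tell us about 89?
(88)! mod 89 = 88. Since this equals -1 (mod 89), Wilson confirms 89 is prime.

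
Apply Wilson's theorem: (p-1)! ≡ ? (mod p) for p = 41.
By Wilson's theorem, (40)! ≡ -1 ≡ 40 mod 41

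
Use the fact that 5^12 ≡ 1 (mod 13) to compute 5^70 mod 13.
By Fermat: 5^{12} ≡ 1 (mod 13). 70 = 5×12 + 10. So 5^{70} ≡ 5^{10} ≡ 12 (mod 13)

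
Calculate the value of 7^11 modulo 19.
By repeated squaring mod 19: 7^{1}≡7, 7^{2}≡11, 7^{4}≡7, 7^{8}≡11. Then 7^{11} = 7^{8+2+1} ≡ 11 × 11 × 7 ≡ 11 mod 19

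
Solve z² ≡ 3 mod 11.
The square roots of 3 mod 11 are 5 and 6. Verify: 5² = 25 ≡ 3 mod 11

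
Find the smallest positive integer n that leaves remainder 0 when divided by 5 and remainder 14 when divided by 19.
M = 5 × 19 = 95. M₁ = 19, y₁ ≡ 4 mod 5. M₂ = 5, y₂ ≡ 4 mod 19. n = 0×19×4 + 14×5×4 ≡ 90 mod 95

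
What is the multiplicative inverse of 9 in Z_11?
Since 11 is prime, by Fermat 9^(-1) ≡ 9^{9} ≡ 5 mod 11. Verify: 9 × 5 = 45 ≡ 1 mod 11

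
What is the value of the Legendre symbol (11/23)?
(11/23) = 11^{11} mod 23 = -1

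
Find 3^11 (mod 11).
Using Fermat: 3^{10} ≡ 1 (mod 11). 11 ≡ 1 (mod 10). So 3^{11} ≡ 3^{1} ≡ 3 (mod 11)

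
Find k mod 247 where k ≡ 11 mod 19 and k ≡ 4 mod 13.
M = 19 × 13 = 247. M₁ = 13, y₁ ≡ 3 mod 19. M₂ = 19, y₂ ≡ 11 mod 13. k = 11×13×3 + 4×19×11 ≡ 30 mod 247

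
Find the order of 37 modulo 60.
Powers of 37 mod 60: 37^1≡37, 37^2≡49, 37^3≡13, 37^4≡1. So the order of 37 is 4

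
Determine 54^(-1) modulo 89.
Since 89 is prime, by Fermat 54^(-1) ≡ 54^{87} ≡ 61 (mod 89). Verify: 54 × 61 = 3294 ≡ 1 (mod 89)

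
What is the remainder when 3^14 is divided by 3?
By repeated squaring (mod 3): 3^{1}≡0, 3^{2}≡0, 3^{4}≡0, 3^{8}≡0. Then 3^{14} = 3^{8+4+2} ≡ 0 × 0 × 0 ≡ 0 (mod 3)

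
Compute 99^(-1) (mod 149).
Since 149 is prime, by Fermat 99^(-1) ≡ 99^{147} ≡ 146 (mod 149). Verify: 99 × 146 = 14454 ≡ 1 (mod 149)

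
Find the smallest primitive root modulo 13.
g = 2. Powers: [2, 4, 8, 3, 6, 12, 11, 9, ...] generates all 12 non-zero residues.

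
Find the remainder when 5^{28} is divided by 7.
By Fermat: 5^{6} ≡ 1 (mod 7). 28 = 4×6 + 4. So 5^{28} ≡ 5^{4} ≡ 2 (mod 7)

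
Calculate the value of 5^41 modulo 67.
By repeated squaring mod 67: 5^{1}≡5, 5^{2}≡25, 5^{4}≡22, 5^{8}≡15, 5^{16}≡24, 5^{32}≡40. Then 5^{41} = 5^{32+8+1} ≡ 40 × 15 × 5 ≡ 52 mod 67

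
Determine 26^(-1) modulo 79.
Since 79 is prime, by Fermat 26^(-1) ≡ 26^{77} ≡ 76 (mod 79). Verify: 26 × 76 = 1976 ≡ 1 (mod 79)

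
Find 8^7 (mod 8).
By repeated squaring (mod 8): 8^{1}≡0, 8^{2}≡0, 8^{4}≡0. Then 8^{7} = 8^{4+2+1} ≡ 0 × 0 × 0 ≡ 0 (mod 8)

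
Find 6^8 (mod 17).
By repeated squaring (mod 17): 6^{1}≡6, 6^{2}≡2, 6^{4}≡4, 6^{8}≡16. So 6^{8} ≡ 16 (mod 17)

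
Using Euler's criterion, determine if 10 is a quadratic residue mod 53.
By Euler's criterion: 10^{26} ≡ 1 (mod 53). Since this equals 1, 10 is a QR.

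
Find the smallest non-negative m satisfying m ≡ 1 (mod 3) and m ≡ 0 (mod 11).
M = 3 × 11 = 33. M₁ = 11, y₁ ≡ 2 (mod 3). M₂ = 3, y₂ ≡ 4 (mod 11). m = 1×11×2 + 0×3×4 ≡ 22 (mod 33)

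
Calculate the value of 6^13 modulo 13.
Using Fermat: 6^{12} ≡ 1 mod 13. 13 ≡ 1 mod 12. So 6^{13} ≡ 6^{1} ≡ 6 mod 13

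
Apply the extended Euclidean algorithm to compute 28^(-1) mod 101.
Extended GCD: 28(-18) + 101(5) = 1. So 28^(-1) ≡ -18 ≡ 83 (mod 101). Verify: 28 × 83 = 2324 ≡ 1 (mod 101)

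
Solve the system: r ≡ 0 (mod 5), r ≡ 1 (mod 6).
M = 5 × 6 = 30. M₁ = 6, y₁ ≡ 1 (mod 5). M₂ = 5, y₂ ≡ 5 (mod 6). r = 0×6×1 + 1×5×5 ≡ 25 (mod 30)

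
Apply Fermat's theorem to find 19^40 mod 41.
By Fermat's Little Theorem, 19^{40} ≡ 1 mod 41 since 41 is prime and gcd(19, 41) = 1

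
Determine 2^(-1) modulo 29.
Since 29 is prime, by Fermat 2^(-1) ≡ 2^{27} ≡ 15 mod 29. Verify: 2 × 15 = 30 ≡ 1 mod 29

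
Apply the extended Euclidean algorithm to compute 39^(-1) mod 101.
Extended GCD: 39(-44) + 101(17) = 1. So 39^(-1) ≡ -44 ≡ 57 (mod 101). Verify: 39 × 57 = 2223 ≡ 1 (mod 101)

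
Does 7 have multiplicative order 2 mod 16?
Powers of 7 mod 16: 7^1≡7, 7^2≡1. First k with 7^k≡1 is k=2. Yes, ord_16(7) = 2.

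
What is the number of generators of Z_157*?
Number of primitive roots mod 157 = φ(p-1) = φ(156) = 48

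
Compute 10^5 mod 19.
By repeated squaring (mod 19): 10^{1}≡10, 10^{2}≡5, 10^{4}≡6. Then 10^{5} = 10^{4+1} ≡ 6 × 10 ≡ 3 (mod 19)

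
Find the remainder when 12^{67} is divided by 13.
By Fermat: 12^{12} ≡ 1 mod 13. 67 = 5×12 + 7. So 12^{67} ≡ 12^{7} ≡ 12 mod 13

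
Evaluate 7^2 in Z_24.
7^{2} = 49 ≡ 1 mod 24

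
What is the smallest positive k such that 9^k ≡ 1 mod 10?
Powers of 9 mod 10: 9^1≡9, 9^2≡1. Order = 2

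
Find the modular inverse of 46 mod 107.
Since 107 is prime, by Fermat 46^(-1) ≡ 46^{105} ≡ 7 (mod 107). Verify: 46 × 7 = 322 ≡ 1 (mod 107)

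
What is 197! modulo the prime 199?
(198)! = (197)! × (198) ≡ -1 (mod 199). So (197)! ≡ -1 × (198)^(-1) ≡ (-1)×(-1) = 1 (mod 199)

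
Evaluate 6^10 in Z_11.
Using Fermat: 6^{10} ≡ 1 mod 11. 10 ≡ 0 mod 10. So 6^{10} ≡ 6^{0} ≡ 1 mod 11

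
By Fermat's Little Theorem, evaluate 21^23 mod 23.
By Fermat: 21^{22} ≡ 1 (mod 23). So 21^{23} = 21^{22} · 21^{1} ≡ 21^{1} ≡ 21 (mod 23)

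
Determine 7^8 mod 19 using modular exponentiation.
By repeated squaring mod 19: 7^{1}≡7, 7^{2}≡11, 7^{4}≡7, 7^{8}≡11. So 7^{8} ≡ 11 mod 19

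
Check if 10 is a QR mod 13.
By Euler's criterion: 10^{6} ≡ 1 mod 13. Since this equals 1, 10 is a QR.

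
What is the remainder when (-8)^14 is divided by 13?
Using Fermat: (-8)^{12} ≡ 1 mod 13. 14 ≡ 2 mod 12. So (-8)^{14} ≡ (-8)^{2} ≡ 12 mod 13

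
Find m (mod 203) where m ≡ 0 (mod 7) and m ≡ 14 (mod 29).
M = 7 × 29 = 203. M₁ = 29, y₁ ≡ 1 (mod 7). M₂ = 7, y₂ ≡ 25 (mod 29). m = 0×29×1 + 14×7×25 ≡ 14 (mod 203)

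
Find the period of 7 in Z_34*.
Powers of 7 mod 34: 7^1≡7, 7^2≡15, 7^3≡3, 7^4≡21, 7^5≡11, 7^6≡9, 7^7≡29, 7^8≡33, 7^9≡27, 7^10≡19, 7^11≡31, 7^12≡13, 7^13≡23, 7^14≡25, 7^15≡5, 7^16≡1. ord_34(7) = 16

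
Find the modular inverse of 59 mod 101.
Since 101 is prime, by Fermat 59^(-1) ≡ 59^{99} ≡ 12 mod 101. Verify: 59 × 12 = 708 ≡ 1 mod 101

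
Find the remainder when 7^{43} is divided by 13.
By Fermat: 7^{12} ≡ 1 mod 13. 43 = 3×12 + 7. So 7^{43} ≡ 7^{7} ≡ 6 mod 13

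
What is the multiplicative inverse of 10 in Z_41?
Since 41 is prime, by Fermat 10^(-1) ≡ 10^{39} ≡ 37 (mod 41). Verify: 10 × 37 = 370 ≡ 1 (mod 41)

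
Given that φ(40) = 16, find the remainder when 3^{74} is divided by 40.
By Euler: 3^{16} ≡ 1 mod 40 since gcd(3, 40) = 1. 74 = 4×16 + 10. So 3^{74} ≡ 3^{10} ≡ 9 mod 40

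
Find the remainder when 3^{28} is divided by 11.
By Fermat: 3^{10} ≡ 1 mod 11. 28 = 2×10 + 8. So 3^{28} ≡ 3^{8} ≡ 5 mod 11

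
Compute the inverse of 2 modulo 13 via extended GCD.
Extended GCD: 2(-6) + 13(1) = 1. So 2^(-1) ≡ -6 ≡ 7 (mod 13). Verify: 2 × 7 = 14 ≡ 1 (mod 13)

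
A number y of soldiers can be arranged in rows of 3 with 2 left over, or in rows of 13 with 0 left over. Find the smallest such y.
M = 3 × 13 = 39. M₁ = 13, y₁ ≡ 1 (mod 3). M₂ = 3, y₂ ≡ 9 (mod 13). y = 2×13×1 + 0×3×9 ≡ 26 (mod 39)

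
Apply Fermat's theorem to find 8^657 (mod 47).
By Fermat: 8^{46} ≡ 1 (mod 47). 657 ≡ 13 (mod 46). So 8^{657} ≡ 8^{13} ≡ 18 (mod 47)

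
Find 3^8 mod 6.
By repeated squaring mod 6: 3^{1}≡3, 3^{2}≡3, 3^{4}≡3, 3^{8}≡3. So 3^{8} ≡ 3 mod 6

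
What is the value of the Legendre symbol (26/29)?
(26/29) = 26^{14} mod 29 = -1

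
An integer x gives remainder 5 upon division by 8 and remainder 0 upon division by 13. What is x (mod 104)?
M = 8 × 13 = 104. M₁ = 13, y₁ ≡ 5 (mod 8). M₂ = 8, y₂ ≡ 5 (mod 13). x = 5×13×5 + 0×8×5 ≡ 13 (mod 104)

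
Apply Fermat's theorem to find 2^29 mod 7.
By Fermat: 2^{6} ≡ 1 mod 7. 29 = 4×6 + 5. So 2^{29} ≡ 2^{5} ≡ 4 mod 7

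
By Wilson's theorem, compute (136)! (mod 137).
By Wilson's theorem, (136)! ≡ -1 ≡ 136 (mod 137)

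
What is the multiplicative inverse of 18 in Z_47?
Since 47 is prime, by Fermat 18^(-1) ≡ 18^{45} ≡ 34 mod 47. Verify: 18 × 34 = 612 ≡ 1 mod 47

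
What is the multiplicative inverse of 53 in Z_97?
Since 97 is prime, by Fermat 53^(-1) ≡ 53^{95} ≡ 11 (mod 97). Verify: 53 × 11 = 583 ≡ 1 (mod 97)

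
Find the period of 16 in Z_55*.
Powers of 16 mod 55: 16^1≡16, 16^2≡36, 16^3≡26, 16^4≡31, 16^5≡1. ord_55(16) = 5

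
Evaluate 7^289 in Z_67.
Using Fermat: 7^{66} ≡ 1 mod 67. 289 ≡ 25 mod 66. So 7^{289} ≡ 7^{25} ≡ 31 mod 67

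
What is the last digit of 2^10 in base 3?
Using Fermat: 2^{2} ≡ 1 (mod 3). 10 ≡ 0 (mod 2). So 2^{10} ≡ 2^{0} ≡ 1 (mod 3)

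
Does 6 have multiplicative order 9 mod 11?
Powers of 6 mod 11: 6^1≡6, 6^2≡3, 6^3≡7, 6^4≡9, 6^5≡10, 6^6≡5, 6^7≡8, 6^8≡4, 6^9≡2, 6^10≡1. 6^9≡2≢1, so ord ≠ 9. No, the actual order is 10.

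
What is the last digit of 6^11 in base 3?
By repeated squaring (mod 3): 6^{1}≡0, 6^{2}≡0, 6^{4}≡0, 6^{8}≡0. Then 6^{11} = 6^{8+2+1} ≡ 0 × 0 × 0 ≡ 0 (mod 3)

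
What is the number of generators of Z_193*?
There are φ(193-1) = φ(192) = 64 primitive roots modulo 193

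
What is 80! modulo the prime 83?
(82)! = (80)! × (81) × (82) ≡ -1 (mod 83). So (80)! ≡ -1 × [(82)(81)]^(-1) ≡ 41 (mod 83)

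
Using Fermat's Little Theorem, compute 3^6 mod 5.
By Fermat: 3^{4} ≡ 1 (mod 5). So 3^{6} = 3^{4} · 3^{2} ≡ 3^{2} ≡ 4 (mod 5)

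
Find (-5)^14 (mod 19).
By repeated squaring (mod 19): (-5)^{1}≡14, (-5)^{2}≡6, (-5)^{4}≡17, (-5)^{8}≡4. Then (-5)^{14} = (-5)^{8+4+2} ≡ 4 × 17 × 6 ≡ 9 (mod 19)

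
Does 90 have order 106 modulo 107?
90^{53} ≡ 1 (mod 107) and 53 < 106, so ord_107(90) = 53 ≠ 106 and 90 is not a primitive root.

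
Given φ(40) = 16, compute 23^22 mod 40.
By Euler: 23^{16} ≡ 1 mod 40 since gcd(23, 40) = 1. 22 = 1×16 + 6. So 23^{22} ≡ 23^{6} ≡ 9 mod 40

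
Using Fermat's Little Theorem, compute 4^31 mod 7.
By Fermat: 4^{6} ≡ 1 (mod 7). 31 = 5×6 + 1. So 4^{31} ≡ 4^{1} ≡ 4 (mod 7)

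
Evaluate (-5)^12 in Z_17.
By repeated squaring mod 17: (-5)^{1}≡12, (-5)^{2}≡8, (-5)^{4}≡13, (-5)^{8}≡16. Then (-5)^{12} = (-5)^{8+4} ≡ 16 × 13 ≡ 4 mod 17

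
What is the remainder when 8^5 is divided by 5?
Using Fermat: 8^{4} ≡ 1 (mod 5). 5 ≡ 1 (mod 4). So 8^{5} ≡ 8^{1} ≡ 3 (mod 5)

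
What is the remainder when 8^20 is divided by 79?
By repeated squaring mod 79: 8^{1}≡8, 8^{2}≡64, 8^{4}≡67, 8^{8}≡65, 8^{16}≡38. Then 8^{20} = 8^{16+4} ≡ 38 × 67 ≡ 18 mod 79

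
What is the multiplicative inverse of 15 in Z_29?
Since 29 is prime, by Fermat 15^(-1) ≡ 15^{27} ≡ 2 mod 29. Verify: 15 × 2 = 30 ≡ 1 mod 29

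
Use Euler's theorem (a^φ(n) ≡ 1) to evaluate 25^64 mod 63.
By Euler: 25^{36} ≡ 1 mod 63 since gcd(25, 63) = 1. 64 = 1×36 + 28. So 25^{64} ≡ 25^{28} ≡ 25 mod 63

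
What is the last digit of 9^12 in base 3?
By repeated squaring (mod 3): 9^{1}≡0, 9^{2}≡0, 9^{4}≡0, 9^{8}≡0. Then 9^{12} = 9^{8+4} ≡ 0 × 0 ≡ 0 (mod 3)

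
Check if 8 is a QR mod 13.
By Euler's criterion: 8^{6} ≡ 12 (mod 13). Since this equals -1 (≡ 12), 8 is not a QR.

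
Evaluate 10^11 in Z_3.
Using Fermat: 10^{2} ≡ 1 mod 3. 11 ≡ 1 mod 2. So 10^{11} ≡ 10^{1} ≡ 1 mod 3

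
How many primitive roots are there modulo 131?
Number of primitive roots mod 131 = φ(p-1) = φ(130) = 48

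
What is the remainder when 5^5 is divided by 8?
By repeated squaring (mod 8): 5^{1}≡5, 5^{2}≡1, 5^{4}≡1. Then 5^{5} = 5^{4+1} ≡ 1 × 5 ≡ 5 (mod 8)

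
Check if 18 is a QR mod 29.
By Euler's criterion: 18^{14} ≡ 28 (mod 29). Since this equals -1 (≡ 28), 18 is not a QR.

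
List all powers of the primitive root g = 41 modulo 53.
41^1, 41^2, ..., 41^{52} mod 53: [41, 38, 21, 13, 3, 17, 8, 10, 39, 9, 51, 24, 30, 11, 27, 47, 19, 37, 33, 28, 35, 4, 5, 46, 31, 52, 12, 15, 32, 40, 50, 36, 45, 43, 14, 44, 2, 29, 23, 42, 26, 6, 34, 16, 20, 25, 18, 49, 48, 7, 22, 1]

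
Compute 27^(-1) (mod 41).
Since 41 is prime, by Fermat 27^(-1) ≡ 27^{39} ≡ 38 (mod 41). Verify: 27 × 38 = 1026 ≡ 1 (mod 41)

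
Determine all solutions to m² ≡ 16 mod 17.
The square roots of 16 mod 17 are 4 and 13. Verify: 4² = 16 ≡ 16 mod 17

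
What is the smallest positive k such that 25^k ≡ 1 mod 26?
Powers of 25 mod 26: 25^1≡25, 25^2≡1. So the order of 25 is 2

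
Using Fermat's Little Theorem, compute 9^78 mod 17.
By Fermat: 9^{16} ≡ 1 mod 17. 78 = 4×16 + 14. So 9^{78} ≡ 9^{14} ≡ 4 mod 17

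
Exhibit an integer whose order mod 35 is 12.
2 has order 12 mod 35 since 2^{12} ≡ 1 (mod 35) and no smaller power works.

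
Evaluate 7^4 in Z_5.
7^{4} = 2401 ≡ 1 (mod 5)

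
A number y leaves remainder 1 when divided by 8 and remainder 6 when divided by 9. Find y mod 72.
M = 8 × 9 = 72. M₁ = 9, y₁ ≡ 1 mod 8. M₂ = 8, y₂ ≡ 8 mod 9. y = 1×9×1 + 6×8×8 ≡ 33 mod 72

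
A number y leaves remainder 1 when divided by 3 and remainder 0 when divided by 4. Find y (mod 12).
M = 3 × 4 = 12. M₁ = 4, y₁ ≡ 1 (mod 3). M₂ = 3, y₂ ≡ 3 (mod 4). y = 1×4×1 + 0×3×3 ≡ 4 (mod 12)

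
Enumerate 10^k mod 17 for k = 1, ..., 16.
10^1, 10^2, ..., 10^{16} mod 17: [10, 15, 14, 4, 6, 9, 5, 16, 7, 2, 3, 13, 11, 8, 12, 1]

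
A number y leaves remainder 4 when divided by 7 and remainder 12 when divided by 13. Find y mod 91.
M = 7 × 13 = 91. M₁ = 13, y₁ ≡ 6 mod 7. M₂ = 7, y₂ ≡ 2 mod 13. y = 4×13×6 + 12×7×2 ≡ 25 mod 91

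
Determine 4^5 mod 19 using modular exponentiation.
By repeated squaring (mod 19): 4^{1}≡4, 4^{2}≡16, 4^{4}≡9. Then 4^{5} = 4^{4+1} ≡ 9 × 4 ≡ 17 (mod 19)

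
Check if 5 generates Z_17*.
ord_17(5) divides 16. For each prime q|16: 5^{8}≡16, none ≡ 1. So 5 has order 16 and is a primitive root mod 17.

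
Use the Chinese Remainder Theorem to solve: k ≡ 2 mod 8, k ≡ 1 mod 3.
M = 8 × 3 = 24. M₁ = 3, y₁ ≡ 3 mod 8. M₂ = 8, y₂ ≡ 2 mod 3. k = 2×3×3 + 1×8×2 ≡ 10 mod 24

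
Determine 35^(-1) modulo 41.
Since 41 is prime, by Fermat 35^(-1) ≡ 35^{39} ≡ 34 (mod 41). Verify: 35 × 34 = 1190 ≡ 1 (mod 41)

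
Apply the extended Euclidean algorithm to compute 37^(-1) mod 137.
Extended GCD: 37(-37) + 137(10) = 1. So 37^(-1) ≡ -37 ≡ 100 (mod 137). Verify: 37 × 100 = 3700 ≡ 1 (mod 137)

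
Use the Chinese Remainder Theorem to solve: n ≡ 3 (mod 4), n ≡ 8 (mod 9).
M = 4 × 9 = 36. M₁ = 9, y₁ ≡ 1 (mod 4). M₂ = 4, y₂ ≡ 7 (mod 9). n = 3×9×1 + 8×4×7 ≡ 35 (mod 36)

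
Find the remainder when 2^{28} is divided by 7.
By Fermat: 2^{6} ≡ 1 mod 7. 28 = 4×6 + 4. So 2^{28} ≡ 2^{4} ≡ 2 mod 7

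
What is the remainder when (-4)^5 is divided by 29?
By repeated squaring (mod 29): (-4)^{1}≡25, (-4)^{2}≡16, (-4)^{4}≡24. Then (-4)^{5} = (-4)^{4+1} ≡ 24 × 25 ≡ 20 (mod 29)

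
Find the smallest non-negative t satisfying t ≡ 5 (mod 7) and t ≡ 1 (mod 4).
M = 7 × 4 = 28. M₁ = 4, y₁ ≡ 2 (mod 7). M₂ = 7, y₂ ≡ 3 (mod 4). t = 5×4×2 + 1×7×3 ≡ 5 (mod 28)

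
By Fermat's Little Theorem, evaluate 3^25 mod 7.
By Fermat: 3^{6} ≡ 1 mod 7. 25 = 4×6 + 1. So 3^{25} ≡ 3^{1} ≡ 3 mod 7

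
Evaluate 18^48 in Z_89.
By repeated squaring (mod 89): 18^{1}≡18, 18^{2}≡57, 18^{4}≡45, 18^{8}≡67, 18^{16}≡39, 18^{32}≡8. Then 18^{48} = 18^{32+16} ≡ 8 × 39 ≡ 45 (mod 89)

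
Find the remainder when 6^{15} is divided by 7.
By Fermat: 6^{6} ≡ 1 mod 7. 15 = 2×6 + 3. So 6^{15} ≡ 6^{3} ≡ 6 mod 7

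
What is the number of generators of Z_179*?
There are φ(179-1) = φ(178) = 88 primitive roots modulo 179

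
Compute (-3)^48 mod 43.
Using Fermat: (-3)^{42} ≡ 1 mod 43. 48 ≡ 6 mod 42. So (-3)^{48} ≡ (-3)^{6} ≡ 41 mod 43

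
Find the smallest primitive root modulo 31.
g = 3. For each prime q|30: 3^{15}≡30, 3^{10}≡25, 3^{6}≡16, none ≡ 1, so ord_31(3) = 30 and 3 is a primitive root.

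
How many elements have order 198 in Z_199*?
A prime p has φ(p-1) primitive roots; here φ(198) = 60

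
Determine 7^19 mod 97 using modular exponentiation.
By repeated squaring (mod 97): 7^{1}≡7, 7^{2}≡49, 7^{4}≡73, 7^{8}≡91, 7^{16}≡36. Then 7^{19} = 7^{16+2+1} ≡ 36 × 49 × 7 ≡ 29 (mod 97)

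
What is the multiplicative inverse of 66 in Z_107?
Since 107 is prime, by Fermat 66^(-1) ≡ 66^{105} ≡ 60 mod 107. Verify: 66 × 60 = 3960 ≡ 1 mod 107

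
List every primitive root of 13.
There are φ(12) = 4 primitive roots mod 13: {2, 6, 7, 11}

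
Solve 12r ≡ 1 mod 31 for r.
Since 31 is prime, by Fermat 12^(-1) ≡ 12^{29} ≡ 13 mod 31. Verify: 12 × 13 = 156 ≡ 1 mod 31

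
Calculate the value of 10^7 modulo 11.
By repeated squaring mod 11: 10^{1}≡10, 10^{2}≡1, 10^{4}≡1. Then 10^{7} = 10^{4+2+1} ≡ 1 × 1 × 10 ≡ 10 mod 11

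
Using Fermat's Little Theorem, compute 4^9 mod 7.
By Fermat: 4^{6} ≡ 1 mod 7. So 4^{9} = 4^{6} · 4^{3} ≡ 4^{3} ≡ 1 mod 7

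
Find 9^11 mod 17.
By repeated squaring mod 17: 9^{1}≡9, 9^{2}≡13, 9^{4}≡16, 9^{8}≡1. Then 9^{11} = 9^{8+2+1} ≡ 1 × 13 × 9 ≡ 15 mod 17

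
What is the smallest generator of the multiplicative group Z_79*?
g = 3. Powers: [3, 9, 27, 2, 6, 18, 54, ...] generates all 78 non-zero residues.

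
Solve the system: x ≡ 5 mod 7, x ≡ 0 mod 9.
M = 7 × 9 = 63. M₁ = 9, y₁ ≡ 4 mod 7. M₂ = 7, y₂ ≡ 4 mod 9. x = 5×9×4 + 0×7×4 ≡ 54 mod 63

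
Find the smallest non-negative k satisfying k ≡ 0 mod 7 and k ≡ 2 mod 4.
M = 7 × 4 = 28. M₁ = 4, y₁ ≡ 2 mod 7. M₂ = 7, y₂ ≡ 3 mod 4. k = 0×4×2 + 2×7×3 ≡ 14 mod 28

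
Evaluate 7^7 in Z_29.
By repeated squaring mod 29: 7^{1}≡7, 7^{2}≡20, 7^{4}≡23. Then 7^{7} = 7^{4+2+1} ≡ 23 × 20 × 7 ≡ 1 mod 29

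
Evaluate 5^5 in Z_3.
Using Fermat: 5^{2} ≡ 1 mod 3. 5 ≡ 1 mod 2. So 5^{5} ≡ 5^{1} ≡ 2 mod 3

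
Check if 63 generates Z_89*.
ord_89(63) divides 88. For each prime q|88: 63^{44}≡88, 63^{8}≡8, none ≡ 1. So 63 has order 88 and is a primitive root mod 89.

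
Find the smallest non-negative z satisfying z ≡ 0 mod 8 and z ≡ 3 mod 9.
M = 8 × 9 = 72. M₁ = 9, y₁ ≡ 1 mod 8. M₂ = 8, y₂ ≡ 8 mod 9. z = 0×9×1 + 3×8×8 ≡ 48 mod 72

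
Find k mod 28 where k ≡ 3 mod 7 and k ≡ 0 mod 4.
M = 7 × 4 = 28. M₁ = 4, y₁ ≡ 2 mod 7. M₂ = 7, y₂ ≡ 3 mod 4. k = 3×4×2 + 0×7×3 ≡ 24 mod 28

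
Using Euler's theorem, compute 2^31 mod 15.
By Euler: 2^{8} ≡ 1 mod 15 since gcd(2, 15) = 1. 31 = 3×8 + 7. So 2^{31} ≡ 2^{7} ≡ 8 mod 15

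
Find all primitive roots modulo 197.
There are φ(196) = 84 primitive roots mod 197: {2, 3, 5, 8, 11, 12, 13, 17, 18, 21, 27, 30, 31, 32, 35, 38, 44, 45, 46, 48, 50, 52, 56, 57, 58, 66, 67, 71, 72, 73, 74, 75, 78, 79, 80, 82, 86, 89, 91, 94, 95, 98, 99, 102, 103, 106, 108, 111, 115, 117, 118, 119, 122, 123, 124, 125, 126, 130, 131, 139, 140, 141, 145, 147, 149, 151, 152, 153, 159, 162, 165, 166, 167, 170, 176, 179, 180, 184, 185, 186, 189, 192, 194, 195}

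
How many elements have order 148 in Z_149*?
Number of primitive roots mod 149 = φ(p-1) = φ(148) = 72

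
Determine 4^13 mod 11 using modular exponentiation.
Using Fermat: 4^{10} ≡ 1 (mod 11). 13 ≡ 3 (mod 10). So 4^{13} ≡ 4^{3} ≡ 9 (mod 11)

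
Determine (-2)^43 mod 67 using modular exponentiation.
By repeated squaring mod 67: (-2)^{1}≡65, (-2)^{2}≡4, (-2)^{4}≡16, (-2)^{8}≡55, (-2)^{16}≡10, (-2)^{32}≡33. Then (-2)^{43} = (-2)^{32+8+2+1} ≡ 33 × 55 × 4 × 65 ≡ 19 mod 67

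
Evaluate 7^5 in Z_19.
By repeated squaring (mod 19): 7^{1}≡7, 7^{2}≡11, 7^{4}≡7. Then 7^{5} = 7^{4+1} ≡ 7 × 7 ≡ 11 (mod 19)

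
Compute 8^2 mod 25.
8^{2} = 64 ≡ 14 mod 25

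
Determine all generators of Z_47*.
There are φ(46) = 22 primitive roots mod 47: {5, 10, 11, 13, 15, 19, 20, 22, 23, 26, 29, 30, 31, 33, 35, 38, 39, 40, 41, 43, 44, 45}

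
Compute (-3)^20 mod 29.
By repeated squaring (mod 29): (-3)^{1}≡26, (-3)^{2}≡9, (-3)^{4}≡23, (-3)^{8}≡7, (-3)^{16}≡20. Then (-3)^{20} = (-3)^{16+4} ≡ 20 × 23 ≡ 25 (mod 29)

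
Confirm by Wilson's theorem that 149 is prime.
(148)! mod 149 = 148. Since this equals -1 mod 149, Wilson confirms 149 is prime.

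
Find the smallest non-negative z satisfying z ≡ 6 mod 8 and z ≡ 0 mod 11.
M = 8 × 11 = 88. M₁ = 11, y₁ ≡ 3 mod 8. M₂ = 8, y₂ ≡ 7 mod 11. z = 6×11×3 + 0×8×7 ≡ 22 mod 88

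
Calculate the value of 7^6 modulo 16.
By repeated squaring (mod 16): 7^{1}≡7, 7^{2}≡1, 7^{4}≡1. Then 7^{6} = 7^{4+2} ≡ 1 × 1 ≡ 1 (mod 16)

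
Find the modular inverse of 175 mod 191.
Since 191 is prime, by Fermat 175^(-1) ≡ 175^{189} ≡ 179 mod 191. Verify: 175 × 179 = 31325 ≡ 1 mod 191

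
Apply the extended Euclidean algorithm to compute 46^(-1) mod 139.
Extended GCD: 46(-3) + 139(1) = 1. So 46^(-1) ≡ -3 ≡ 136 mod 139. Verify: 46 × 136 = 6256 ≡ 1 mod 139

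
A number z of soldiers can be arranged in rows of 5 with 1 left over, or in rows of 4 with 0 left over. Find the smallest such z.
M = 5 × 4 = 20. M₁ = 4, y₁ ≡ 4 mod 5. M₂ = 5, y₂ ≡ 1 mod 4. z = 1×4×4 + 0×5×1 ≡ 16 mod 20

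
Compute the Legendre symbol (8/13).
(8/13) = 8^{6} mod 13 = -1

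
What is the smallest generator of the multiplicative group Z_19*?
g = 2. For each prime q|18: 2^{9}≡18, 2^{6}≡7, none ≡ 1, so ord_19(2) = 18 and 2 is a primitive root.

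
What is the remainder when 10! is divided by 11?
By Wilson's theorem, (10)! ≡ -1 ≡ 10 mod 11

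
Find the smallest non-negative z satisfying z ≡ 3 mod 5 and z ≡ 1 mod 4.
M = 5 × 4 = 20. M₁ = 4, y₁ ≡ 4 mod 5. M₂ = 5, y₂ ≡ 1 mod 4. z = 3×4×4 + 1×5×1 ≡ 13 mod 20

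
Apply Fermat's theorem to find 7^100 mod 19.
By Fermat: 7^{18} ≡ 1 mod 19. 100 = 5×18 + 10. So 7^{100} ≡ 7^{10} ≡ 7 mod 19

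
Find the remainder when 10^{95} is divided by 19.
By Fermat: 10^{18} ≡ 1 mod 19. 95 = 5×18 + 5. So 10^{95} ≡ 10^{5} ≡ 3 mod 19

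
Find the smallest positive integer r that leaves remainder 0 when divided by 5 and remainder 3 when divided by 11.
M = 5 × 11 = 55. M₁ = 11, y₁ ≡ 1 (mod 5). M₂ = 5, y₂ ≡ 9 (mod 11). r = 0×11×1 + 3×5×9 ≡ 25 (mod 55)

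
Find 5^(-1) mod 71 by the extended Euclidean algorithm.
Extended GCD: 5(-14) + 71(1) = 1. So 5^(-1) ≡ -14 ≡ 57 mod 71. Verify: 5 × 57 = 285 ≡ 1 mod 71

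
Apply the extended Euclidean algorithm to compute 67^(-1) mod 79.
Extended GCD: 67(-33) + 79(28) = 1. So 67^(-1) ≡ -33 ≡ 46 (mod 79). Verify: 67 × 46 = 3082 ≡ 1 (mod 79)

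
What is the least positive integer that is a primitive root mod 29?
g = 2. For each prime q|28: 2^{14}≡28, 2^{4}≡16, none ≡ 1, so ord_29(2) = 28 and 2 is a primitive root.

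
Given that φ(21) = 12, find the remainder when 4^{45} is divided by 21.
By Euler: 4^{12} ≡ 1 (mod 21) since gcd(4, 21) = 1. 45 = 3×12 + 9. So 4^{45} ≡ 4^{9} ≡ 1 (mod 21)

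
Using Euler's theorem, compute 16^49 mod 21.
By Euler: 16^{12} ≡ 1 (mod 21) since gcd(16, 21) = 1. 49 = 4×12 + 1. So 16^{49} ≡ 16^{1} ≡ 16 (mod 21)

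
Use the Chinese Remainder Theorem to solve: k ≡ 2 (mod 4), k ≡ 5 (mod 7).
M = 4 × 7 = 28. M₁ = 7, y₁ ≡ 3 (mod 4). M₂ = 4, y₂ ≡ 2 (mod 7). k = 2×7×3 + 5×4×2 ≡ 26 (mod 28)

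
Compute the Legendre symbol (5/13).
(5/13) = 5^{6} mod 13 = -1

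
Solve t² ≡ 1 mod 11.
The square roots of 1 mod 11 are 1 and 10. Verify: 1² = 1 ≡ 1 mod 11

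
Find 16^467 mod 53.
Using Fermat: 16^{52} ≡ 1 mod 53. 467 ≡ 51 mod 52. So 16^{467} ≡ 16^{51} ≡ 10 mod 53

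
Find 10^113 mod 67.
Using Fermat: 10^{66} ≡ 1 mod 67. 113 ≡ 47 mod 66. So 10^{113} ≡ 10^{47} ≡ 56 mod 67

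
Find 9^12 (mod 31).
By repeated squaring (mod 31): 9^{1}≡9, 9^{2}≡19, 9^{4}≡20, 9^{8}≡28. Then 9^{12} = 9^{8+4} ≡ 28 × 20 ≡ 2 (mod 31)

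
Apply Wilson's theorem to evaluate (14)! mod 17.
(16)! = (14)! × (15) × (16) ≡ -1 (mod 17). So (14)! ≡ -1 × [(16)(15)]^(-1) ≡ 8 (mod 17)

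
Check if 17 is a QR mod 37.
By Euler's criterion: 17^{18} ≡ 36 mod 37. Since this equals -1 (≡ 36), 17 is not a QR.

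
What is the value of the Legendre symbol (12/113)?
(12/113) = 12^{56} mod 113 = -1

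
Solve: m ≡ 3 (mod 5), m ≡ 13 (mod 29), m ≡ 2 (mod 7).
M = 5 × 29 × 7 = 1015. M₁ = 203, y₁ ≡ 2 (mod 5). M₂ = 35, y₂ ≡ 5 (mod 29). M₃ = 145, y₃ ≡ 3 (mod 7). m = 3×203×2 + 13×35×5 + 2×145×3 ≡ 303 (mod 1015)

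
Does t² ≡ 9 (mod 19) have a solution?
By Euler's criterion: 9^{9} ≡ 1 (mod 19). Since this equals 1, 9 is a QR.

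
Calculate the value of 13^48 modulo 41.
Using Fermat: 13^{40} ≡ 1 mod 41. 48 ≡ 8 mod 40. So 13^{48} ≡ 13^{8} ≡ 10 mod 41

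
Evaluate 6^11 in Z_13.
By repeated squaring mod 13: 6^{1}≡6, 6^{2}≡10, 6^{4}≡9, 6^{8}≡3. Then 6^{11} = 6^{8+2+1} ≡ 3 × 10 × 6 ≡ 11 mod 13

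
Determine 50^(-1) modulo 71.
Since 71 is prime, by Fermat 50^(-1) ≡ 50^{69} ≡ 27 mod 71. Verify: 50 × 27 = 1350 ≡ 1 mod 71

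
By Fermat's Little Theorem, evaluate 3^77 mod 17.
By Fermat: 3^{16} ≡ 1 mod 17. 77 = 4×16 + 13. So 3^{77} ≡ 3^{13} ≡ 12 mod 17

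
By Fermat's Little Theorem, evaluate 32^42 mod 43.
By Fermat's Little Theorem, 32^{42} ≡ 1 (mod 43) since 43 is prime and gcd(32, 43) = 1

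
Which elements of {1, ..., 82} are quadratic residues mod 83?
Quadratic residues modulo 83: {1, 3, 4, 7, 9, 10, 11, 12, 16, 17, 21, 23, 25, 26, 27, 28, 29, 30, 31, 33, 36, 37, 38, 40, 41, 44, 48, 49, 51, 59, 61, 63, 64, 65, 68, 69, 70, 75, 77, 78, 81}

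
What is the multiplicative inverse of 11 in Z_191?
Since 191 is prime, by Fermat 11^(-1) ≡ 11^{189} ≡ 139 (mod 191). Verify: 11 × 139 = 1529 ≡ 1 (mod 191)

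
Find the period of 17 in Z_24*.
Powers of 17 mod 24: 17^1≡17, 17^2≡1. Order = 2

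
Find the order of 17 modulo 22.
Powers of 17 mod 22: 17^1≡17, 17^2≡3, 17^3≡7, 17^4≡9, 17^5≡21, 17^6≡5, 17^7≡19, 17^8≡15, 17^9≡13, 17^10≡1. Order = 10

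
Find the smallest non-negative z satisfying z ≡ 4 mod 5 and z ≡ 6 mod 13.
M = 5 × 13 = 65. M₁ = 13, y₁ ≡ 2 mod 5. M₂ = 5, y₂ ≡ 8 mod 13. z = 4×13×2 + 6×5×8 ≡ 19 mod 65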